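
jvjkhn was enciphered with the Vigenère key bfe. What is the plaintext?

Repeat the key across the ciphertext: bfebfe
j(9)−b(1): 8 → i
v(21)−f(5): 16 → q
j(9)−e(4): 5 → f
k(10)−b(1): 9 → j
h(7)−f(5): 2 → c
n(13)−e(4): 9 → j

iqfjcj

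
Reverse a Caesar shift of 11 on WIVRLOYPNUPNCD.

LXKGADNECJECRS

W(22): 22−11=11 → L
I(8): 8−11=-3≡23 → X
V(21): 21−11=10 → K
R(17): 17−11=6 → G
L(11): 11−11=0 → A
O(14): 14−11=3 → D
Y(24): 24−11=13 → N
P(15): 15−11=4 → E
N(13): 13−11=2 → C
U(20): 20−11=9 → J
P(15): 15−11=4 → E
N(13): 13−11=2 → C
C(2): 2−11=-9≡17 → R
D(3): 3−11=-8≡18 → S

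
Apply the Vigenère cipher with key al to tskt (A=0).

tdke

Repeat the key across the message: alal
t(19)+a(0): 19 → t
s(18)+l(11): 29≡3 → d
k(10)+a(0): 10 → k
t(19)+l(11): 30≡4 → e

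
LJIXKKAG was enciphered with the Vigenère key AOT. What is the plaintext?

LVPXWRAS

Repeat the key across the ciphertext: AOTAOTAO
L(11)−A(0): 11 → L
J(9)−O(14): -5≡21 → V
I(8)−T(19): -11≡15 → P
X(23)−A(0): 23 → X
K(10)−O(14): -4≡22 → W
K(10)−T(19): -9≡17 → R
A(0)−A(0): 0 → A
G(6)−O(14): -8≡18 → S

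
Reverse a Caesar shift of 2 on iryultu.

gpwsjrs

i(8): 8−2=6 → g
r(17): 17−2=15 → p
y(24): 24−2=22 → w
u(20): 20−2=18 → s
l(11): 11−2=9 → j
t(19): 19−2=17 → r
u(20): 20−2=18 → s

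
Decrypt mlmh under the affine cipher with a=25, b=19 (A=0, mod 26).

hihm

The inverse of 25 mod 26 is 25, since 25·25=625≡1. Apply D(y)=25·(y−19) mod 26:
m(12): 25·(12−19)=-175≡7 → h
l(11): 25·(11−19)=-200≡8 → i
m(12): 25·(12−19)=-175≡7 → h
h(7): 25·(7−19)=-300≡12 → m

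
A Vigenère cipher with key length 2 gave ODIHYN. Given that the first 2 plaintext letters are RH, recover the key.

Subtract each crib letter from the matching ciphertext letter (mod 26):
O(14)−R(17)=-3≡23 → X
D(3)−H(7)=-4≡22 → W

XW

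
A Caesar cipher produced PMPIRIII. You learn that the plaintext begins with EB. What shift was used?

From the crib: P(15)−E(4)=11, so the shift is 11.

11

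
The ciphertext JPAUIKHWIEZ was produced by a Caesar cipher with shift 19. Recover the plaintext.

J(9): 9−19=-10≡16 → Q
P(15): 15−19=-4≡22 → W
A(0): 0−19=-19≡7 → H
U(20): 20−19=1 → B
I(8): 8−19=-11≡15 → P
K(10): 10−19=-9≡17 → R
H(7): 7−19=-12≡14 → O
W(22): 22−19=3 → D
I(8): 8−19=-11≡15 → P
E(4): 4−19=-15≡11 → L
Z(25): 25−19=6 → G

QWHBPRODPLG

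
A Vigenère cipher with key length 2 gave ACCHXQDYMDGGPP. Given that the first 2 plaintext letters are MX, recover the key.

OF

Subtract each crib letter from the matching ciphertext letter (mod 26):
A(0)−M(12)=-12≡14 → O
C(2)−X(23)=-21≡5 → F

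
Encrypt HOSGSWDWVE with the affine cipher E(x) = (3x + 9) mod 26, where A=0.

H(7): 3·7+9=30≡4 → E
O(14): 3·14+9=51≡25 → Z
S(18): 3·18+9=63≡11 → L
G(6): 3·6+9=27≡1 → B
S(18): 3·18+9=63≡11 → L
W(22): 3·22+9=75≡23 → X
D(3): 3·3+9=18 → S
W(22): 3·22+9=75≡23 → X
V(21): 3·21+9=72≡20 → U
E(4): 3·4+9=21 → V

EZLBLXSXUV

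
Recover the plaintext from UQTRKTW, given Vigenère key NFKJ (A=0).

HLJIXOM

Repeat the key across the ciphertext: NFKJNFK
U(20)−N(13): 7 → H
Q(16)−F(5): 11 → L
T(19)−K(10): 9 → J
R(17)−J(9): 8 → I
K(10)−N(13): -3≡23 → X
T(19)−F(5): 14 → O
W(22)−K(10): 12 → M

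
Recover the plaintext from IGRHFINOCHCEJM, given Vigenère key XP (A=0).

Repeat the key across the ciphertext: XPXPXPXPXPXPXP
I(8)−X(23): -15≡11 → L
G(6)−P(15): -9≡17 → R
R(17)−X(23): -6≡20 → U
H(7)−P(15): -8≡18 → S
F(5)−X(23): -18≡8 → I
I(8)−P(15): -7≡19 → T
N(13)−X(23): -10≡16 → Q
O(14)−P(15): -1≡25 → Z
C(2)−X(23): -21≡5 → F
H(7)−P(15): -8≡18 → S
C(2)−X(23): -21≡5 → F
E(4)−P(15): -11≡15 → P
J(9)−X(23): -14≡12 → M
M(12)−P(15): -3≡23 → X

LRUSITQZFSFPMX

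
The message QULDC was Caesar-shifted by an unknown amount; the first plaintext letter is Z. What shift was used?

17

From the crib: Q(16)−Z(25)=-9≡17, so the shift is 17.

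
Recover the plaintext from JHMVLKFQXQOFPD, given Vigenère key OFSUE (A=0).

VCUBHWAYDMAAXJ

Repeat the key across the ciphertext: OFSUEOFSUEOFSU
J(9)−O(14): -5≡21 → V
H(7)−F(5): 2 → C
M(12)−S(18): -6≡20 → U
V(21)−U(20): 1 → B
L(11)−E(4): 7 → H
K(10)−O(14): -4≡22 → W
F(5)−F(5): 0 → A
Q(16)−S(18): -2≡24 → Y
X(23)−U(20): 3 → D
Q(16)−E(4): 12 → M
O(14)−O(14): 0 → A
F(5)−F(5): 0 → A
P(15)−S(18): -3≡23 → X
D(3)−U(20): -17≡9 → J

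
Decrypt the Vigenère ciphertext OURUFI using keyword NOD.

BGOHRF

Repeat the key across the ciphertext: NODNOD
O(14)−N(13): 1 → B
U(20)−O(14): 6 → G
R(17)−D(3): 14 → O
U(20)−N(13): 7 → H
F(5)−O(14): -9≡17 → R
I(8)−D(3): 5 → F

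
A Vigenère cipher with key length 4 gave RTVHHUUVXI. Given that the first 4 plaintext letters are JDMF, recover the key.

IQJC

Subtract each crib letter from the matching ciphertext letter (mod 26):
R(17)−J(9)=8 → I
T(19)−D(3)=16 → Q
V(21)−M(12)=9 → J
H(7)−F(5)=2 → C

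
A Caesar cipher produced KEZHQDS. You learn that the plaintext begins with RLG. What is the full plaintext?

From the crib: K(10)−R(17)=-7≡19, so the shift is 19.
Subtract 19 from each ciphertext letter:
K(10): 10−19=-9≡17 → R
E(4): 4−19=-15≡11 → L
Z(25): 25−19=6 → G
H(7): 7−19=-12≡14 → O
Q(16): 16−19=-3≡23 → X
D(3): 3−19=-16≡10 → K
S(18): 18−19=-1≡25 → Z

RLGOXKZ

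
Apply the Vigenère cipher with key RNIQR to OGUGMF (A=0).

FTCWDW

Repeat the key across the message: RNIQRR
O(14)+R(17): 31≡5 → F
G(6)+N(13): 19 → T
U(20)+I(8): 28≡2 → C
G(6)+Q(16): 22 → W
M(12)+R(17): 29≡3 → D
F(5)+R(17): 22 → W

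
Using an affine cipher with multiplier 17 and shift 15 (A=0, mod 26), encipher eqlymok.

fbuhltd

e(4): 17·4+15=83≡5 → f
q(16): 17·16+15=287≡1 → b
l(11): 17·11+15=202≡20 → u
y(24): 17·24+15=423≡7 → h
m(12): 17·12+15=219≡11 → l
o(14): 17·14+15=253≡19 → t
k(10): 17·10+15=185≡3 → d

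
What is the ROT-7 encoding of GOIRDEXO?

G(6): 6+7=13 → N
O(14): 14+7=21 → V
I(8): 8+7=15 → P
R(17): 17+7=24 → Y
D(3): 3+7=10 → K
E(4): 4+7=11 → L
X(23): 23+7=30≡4 → E
O(14): 14+7=21 → V

NVPYKLEV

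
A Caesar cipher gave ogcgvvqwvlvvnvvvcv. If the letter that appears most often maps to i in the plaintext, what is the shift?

13

The most frequent ciphertext letter is v (appears 9 times).
v is position 21; i is position 8.
Shift = 13.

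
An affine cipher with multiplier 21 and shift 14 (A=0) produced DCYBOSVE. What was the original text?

XSYNAUJC

The inverse of 21 mod 26 is 5, since 21·5=105≡1. Apply D(y)=5·(y−14) mod 26:
D(3): 5·(3−14)=-55≡23 → X
C(2): 5·(2−14)=-60≡18 → S
Y(24): 5·(24−14)=50≡24 → Y
B(1): 5·(1−14)=-65≡13 → N
O(14): 5·(14−14)=0 → A
S(18): 5·(18−14)=20 → U
V(21): 5·(21−14)=35≡9 → J
E(4): 5·(4−14)=-50≡2 → C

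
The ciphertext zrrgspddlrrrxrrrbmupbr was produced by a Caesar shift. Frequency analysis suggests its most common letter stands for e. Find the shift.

The most frequent ciphertext letter is r (appears 9 times).
r is position 17; e is position 4.
Shift = 13.

13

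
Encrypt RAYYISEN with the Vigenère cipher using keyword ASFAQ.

RSDYYSWS

Repeat the key across the message: ASFAQASF
R(17)+A(0): 17 → R
A(0)+S(18): 18 → S
Y(24)+F(5): 29≡3 → D
Y(24)+A(0): 24 → Y
I(8)+Q(16): 24 → Y
S(18)+A(0): 18 → S
E(4)+S(18): 22 → W
N(13)+F(5): 18 → S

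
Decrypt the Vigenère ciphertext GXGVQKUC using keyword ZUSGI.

Repeat the key across the ciphertext: ZUSGIZUS
G(6)−Z(25): -19≡7 → H
X(23)−U(20): 3 → D
G(6)−S(18): -12≡14 → O
V(21)−G(6): 15 → P
Q(16)−I(8): 8 → I
K(10)−Z(25): -15≡11 → L
U(20)−U(20): 0 → A
C(2)−S(18): -16≡10 → K

HDOPILAK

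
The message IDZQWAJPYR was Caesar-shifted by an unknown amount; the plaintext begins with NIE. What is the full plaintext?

NIEVBFOUDW

From the crib: I(8)−N(13)=-5≡21, so the shift is 21.
Subtract 21 from each ciphertext letter:
I(8): 8−21=-13≡13 → N
D(3): 3−21=-18≡8 → I
Z(25): 25−21=4 → E
Q(16): 16−21=-5≡21 → V
W(22): 22−21=1 → B
A(0): 0−21=-21≡5 → F
J(9): 9−21=-12≡14 → O
P(15): 15−21=-6≡20 → U
Y(24): 24−21=3 → D
R(17): 17−21=-4≡22 → W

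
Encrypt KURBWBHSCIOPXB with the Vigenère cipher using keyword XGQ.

HAHYCREYSFUFUH

Repeat the key across the message: XGQXGQXGQXGQXG
K(10)+X(23): 33≡7 → H
U(20)+G(6): 26≡0 → A
R(17)+Q(16): 33≡7 → H
B(1)+X(23): 24 → Y
W(22)+G(6): 28≡2 → C
B(1)+Q(16): 17 → R
H(7)+X(23): 30≡4 → E
S(18)+G(6): 24 → Y
C(2)+Q(16): 18 → S
I(8)+X(23): 31≡5 → F
O(14)+G(6): 20 → U
P(15)+Q(16): 31≡5 → F
X(23)+X(23): 46≡20 → U
B(1)+G(6): 7 → H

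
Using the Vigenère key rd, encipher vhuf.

Repeat the key across the message: rdrd
v(21)+r(17): 38≡12 → m
h(7)+d(3): 10 → k
u(20)+r(17): 37≡11 → l
f(5)+d(3): 8 → i

mkli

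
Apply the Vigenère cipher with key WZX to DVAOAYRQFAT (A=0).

ZUXKZVNPCWS

Repeat the key across the message: WZXWZXWZXWZ
D(3)+W(22): 25 → Z
V(21)+Z(25): 46≡20 → U
A(0)+X(23): 23 → X
O(14)+W(22): 36≡10 → K
A(0)+Z(25): 25 → Z
Y(24)+X(23): 47≡21 → V
R(17)+W(22): 39≡13 → N
Q(16)+Z(25): 41≡15 → P
F(5)+X(23): 28≡2 → C
A(0)+W(22): 22 → W
T(19)+Z(25): 44≡18 → S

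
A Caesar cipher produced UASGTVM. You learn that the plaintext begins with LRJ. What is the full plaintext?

From the crib: U(20)−L(11)=9, so the shift is 9.
Subtract 9 from each ciphertext letter:
U(20): 20−9=11 → L
A(0): 0−9=-9≡17 → R
S(18): 18−9=9 → J
G(6): 6−9=-3≡23 → X
T(19): 19−9=10 → K
V(21): 21−9=12 → M
M(12): 12−9=3 → D

LRJXKMD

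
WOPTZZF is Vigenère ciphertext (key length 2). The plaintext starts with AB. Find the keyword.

WN

Subtract each crib letter from the matching ciphertext letter (mod 26):
W(22)−A(0)=22 → W
O(14)−B(1)=13 → N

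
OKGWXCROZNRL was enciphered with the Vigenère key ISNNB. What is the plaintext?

Repeat the key across the ciphertext: ISNNBISNNBIS
O(14)−I(8): 6 → G
K(10)−S(18): -8≡18 → S
G(6)−N(13): -7≡19 → T
W(22)−N(13): 9 → J
X(23)−B(1): 22 → W
C(2)−I(8): -6≡20 → U
R(17)−S(18): -1≡25 → Z
O(14)−N(13): 1 → B
Z(25)−N(13): 12 → M
N(13)−B(1): 12 → M
R(17)−I(8): 9 → J
L(11)−S(18): -7≡19 → T

GSTJWUZBMMJT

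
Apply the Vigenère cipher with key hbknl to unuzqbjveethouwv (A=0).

boembikfrpaiyhhc

Repeat the key across the message: hbknlhbknlhbknlh
u(20)+h(7): 27≡1 → b
n(13)+b(1): 14 → o
u(20)+k(10): 30≡4 → e
z(25)+n(13): 38≡12 → m
q(16)+l(11): 27≡1 → b
b(1)+h(7): 8 → i
j(9)+b(1): 10 → k
v(21)+k(10): 31≡5 → f
e(4)+n(13): 17 → r
e(4)+l(11): 15 → p
t(19)+h(7): 26≡0 → a
h(7)+b(1): 8 → i
o(14)+k(10): 24 → y
u(20)+n(13): 33≡7 → h
w(22)+l(11): 33≡7 → h
v(21)+h(7): 28≡2 → c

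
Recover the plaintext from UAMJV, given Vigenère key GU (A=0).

OGGPP

Repeat the key across the ciphertext: GUGUG
U(20)−G(6): 14 → O
A(0)−U(20): -20≡6 → G
M(12)−G(6): 6 → G
J(9)−U(20): -11≡15 → P
V(21)−G(6): 15 → P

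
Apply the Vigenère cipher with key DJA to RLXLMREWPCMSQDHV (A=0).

Repeat the key across the message: DJADJADJADJADJAD
R(17)+D(3): 20 → U
L(11)+J(9): 20 → U
X(23)+A(0): 23 → X
L(11)+D(3): 14 → O
M(12)+J(9): 21 → V
R(17)+A(0): 17 → R
E(4)+D(3): 7 → H
W(22)+J(9): 31≡5 → F
P(15)+A(0): 15 → P
C(2)+D(3): 5 → F
M(12)+J(9): 21 → V
S(18)+A(0): 18 → S
Q(16)+D(3): 19 → T
D(3)+J(9): 12 → M
H(7)+A(0): 7 → H
V(21)+D(3): 24 → Y

UUXOVRHFPFVSTMHY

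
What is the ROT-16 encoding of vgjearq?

v(21): 21+16=37≡11 → l
g(6): 6+16=22 → w
j(9): 9+16=25 → z
e(4): 4+16=20 → u
a(0): 0+16=16 → q
r(17): 17+16=33≡7 → h
q(16): 16+16=32≡6 → g

lwzuqhg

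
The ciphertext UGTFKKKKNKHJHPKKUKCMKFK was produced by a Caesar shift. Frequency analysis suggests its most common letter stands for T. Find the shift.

17

The most frequent ciphertext letter is K (appears 10 times).
K is position 10; T is position 19.
Shift = -9≡17.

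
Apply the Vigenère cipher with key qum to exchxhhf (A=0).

Repeat the key across the message: qumqumqu
e(4)+q(16): 20 → u
x(23)+u(20): 43≡17 → r
c(2)+m(12): 14 → o
h(7)+q(16): 23 → x
x(23)+u(20): 43≡17 → r
h(7)+m(12): 19 → t
h(7)+q(16): 23 → x
f(5)+u(20): 25 → z

uroxrtxz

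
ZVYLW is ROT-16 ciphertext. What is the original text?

JFIVG

Z(25): 25−16=9 → J
V(21): 21−16=5 → F
Y(24): 24−16=8 → I
L(11): 11−16=-5≡21 → V
W(22): 22−16=6 → G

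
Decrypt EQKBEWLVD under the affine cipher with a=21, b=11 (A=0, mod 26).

The inverse of 21 mod 26 is 5, since 21·5=105≡1. Apply D(y)=5·(y−11) mod 26:
E(4): 5·(4−11)=-35≡17 → R
Q(16): 5·(16−11)=25 → Z
K(10): 5·(10−11)=-5≡21 → V
B(1): 5·(1−11)=-50≡2 → C
E(4): 5·(4−11)=-35≡17 → R
W(22): 5·(22−11)=55≡3 → D
L(11): 5·(11−11)=0 → A
V(21): 5·(21−11)=50≡24 → Y
D(3): 5·(3−11)=-40≡12 → M

RZVCRDAYM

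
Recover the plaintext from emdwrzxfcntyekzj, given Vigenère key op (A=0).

qxphdkjqoyfjqvlu

Repeat the key across the ciphertext: opopopopopopopop
e(4)−o(14): -10≡16 → q
m(12)−p(15): -3≡23 → x
d(3)−o(14): -11≡15 → p
w(22)−p(15): 7 → h
r(17)−o(14): 3 → d
z(25)−p(15): 10 → k
x(23)−o(14): 9 → j
f(5)−p(15): -10≡16 → q
c(2)−o(14): -12≡14 → o
n(13)−p(15): -2≡24 → y
t(19)−o(14): 5 → f
y(24)−p(15): 9 → j
e(4)−o(14): -10≡16 → q
k(10)−p(15): -5≡21 → v
z(25)−o(14): 11 → l
j(9)−p(15): -6≡20 → u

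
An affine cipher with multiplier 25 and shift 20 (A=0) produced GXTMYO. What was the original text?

OXBIWG

The inverse of 25 mod 26 is 25, since 25·25=625≡1. Apply D(y)=25·(y−20) mod 26:
G(6): 25·(6−20)=-350≡14 → O
X(23): 25·(23−20)=75≡23 → X
T(19): 25·(19−20)=-25≡1 → B
M(12): 25·(12−20)=-200≡8 → I
Y(24): 25·(24−20)=100≡22 → W
O(14): 25·(14−20)=-150≡6 → G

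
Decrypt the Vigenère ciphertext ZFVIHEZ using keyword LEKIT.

Repeat the key across the ciphertext: LEKITLE
Z(25)−L(11): 14 → O
F(5)−E(4): 1 → B
V(21)−K(10): 11 → L
I(8)−I(8): 0 → A
H(7)−T(19): -12≡14 → O
E(4)−L(11): -7≡19 → T
Z(25)−E(4): 21 → V

OBLAOTV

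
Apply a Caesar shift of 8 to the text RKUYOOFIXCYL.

R(17): 17+8=25 → Z
K(10): 10+8=18 → S
U(20): 20+8=28≡2 → C
Y(24): 24+8=32≡6 → G
O(14): 14+8=22 → W
O(14): 14+8=22 → W
F(5): 5+8=13 → N
I(8): 8+8=16 → Q
X(23): 23+8=31≡5 → F
C(2): 2+8=10 → K
Y(24): 24+8=32≡6 → G
L(11): 11+8=19 → T

ZSCGWWNQFKGT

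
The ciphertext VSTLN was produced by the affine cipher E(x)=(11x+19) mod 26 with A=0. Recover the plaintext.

The inverse of 11 mod 26 is 19, since 11·19=209≡1. Apply D(y)=19·(y−19) mod 26:
V(21): 19·(21−19)=38≡12 → M
S(18): 19·(18−19)=-19≡7 → H
T(19): 19·(19−19)=0 → A
L(11): 19·(11−19)=-152≡4 → E
N(13): 19·(13−19)=-114≡16 → Q

MHAEQ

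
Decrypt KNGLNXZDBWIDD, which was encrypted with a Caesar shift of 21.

PSLQSCEIGBNII

K(10): 10−21=-11≡15 → P
N(13): 13−21=-8≡18 → S
G(6): 6−21=-15≡11 → L
L(11): 11−21=-10≡16 → Q
N(13): 13−21=-8≡18 → S
X(23): 23−21=2 → C
Z(25): 25−21=4 → E
D(3): 3−21=-18≡8 → I
B(1): 1−21=-20≡6 → G
W(22): 22−21=1 → B
I(8): 8−21=-13≡13 → N
D(3): 3−21=-18≡8 → I
D(3): 3−21=-18≡8 → I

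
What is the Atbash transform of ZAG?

Z(25) → A(0)
A(0) → Z(25)
G(6) → T(19)

AZT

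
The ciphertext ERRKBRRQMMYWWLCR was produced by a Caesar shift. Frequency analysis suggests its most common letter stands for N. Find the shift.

4

The most frequent ciphertext letter is R (appears 5 times).
R is position 17; N is position 13.
Shift = 4.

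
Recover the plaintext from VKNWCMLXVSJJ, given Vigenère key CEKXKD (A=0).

TGDZSJJTLVZG

Repeat the key across the ciphertext: CEKXKDCEKXKD
V(21)−C(2): 19 → T
K(10)−E(4): 6 → G
N(13)−K(10): 3 → D
W(22)−X(23): -1≡25 → Z
C(2)−K(10): -8≡18 → S
M(12)−D(3): 9 → J
L(11)−C(2): 9 → J
X(23)−E(4): 19 → T
V(21)−K(10): 11 → L
S(18)−X(23): -5≡21 → V
J(9)−K(10): -1≡25 → Z
J(9)−D(3): 6 → G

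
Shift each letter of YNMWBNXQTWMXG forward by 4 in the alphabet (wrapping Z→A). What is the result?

Y(24): 24+4=28≡2 → C
N(13): 13+4=17 → R
M(12): 12+4=16 → Q
W(22): 22+4=26≡0 → A
B(1): 1+4=5 → F
N(13): 13+4=17 → R
X(23): 23+4=27≡1 → B
Q(16): 16+4=20 → U
T(19): 19+4=23 → X
W(22): 22+4=26≡0 → A
M(12): 12+4=16 → Q
X(23): 23+4=27≡1 → B
G(6): 6+4=10 → K

CRQAFRBUXAQBK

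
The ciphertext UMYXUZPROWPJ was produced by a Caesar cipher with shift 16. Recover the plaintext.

EWIHEJZBYGZT

U(20): 20−16=4 → E
M(12): 12−16=-4≡22 → W
Y(24): 24−16=8 → I
X(23): 23−16=7 → H
U(20): 20−16=4 → E
Z(25): 25−16=9 → J
P(15): 15−16=-1≡25 → Z
R(17): 17−16=1 → B
O(14): 14−16=-2≡24 → Y
W(22): 22−16=6 → G
P(15): 15−16=-1≡25 → Z
J(9): 9−16=-7≡19 → T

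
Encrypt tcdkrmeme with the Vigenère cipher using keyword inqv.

bptfzzuhm

Repeat the key across the message: inqvinqvi
t(19)+i(8): 27≡1 → b
c(2)+n(13): 15 → p
d(3)+q(16): 19 → t
k(10)+v(21): 31≡5 → f
r(17)+i(8): 25 → z
m(12)+n(13): 25 → z
e(4)+q(16): 20 → u
m(12)+v(21): 33≡7 → h
e(4)+i(8): 12 → m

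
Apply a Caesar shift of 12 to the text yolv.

kaxh

y(24): 24+12=36≡10 → k
o(14): 14+12=26≡0 → a
l(11): 11+12=23 → x
v(21): 21+12=33≡7 → h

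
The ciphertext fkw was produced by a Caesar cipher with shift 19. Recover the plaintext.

f(5): 5−19=-14≡12 → m
k(10): 10−19=-9≡17 → r
w(22): 22−19=3 → d

mrd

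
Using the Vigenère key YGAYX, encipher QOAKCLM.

OUAIZJS

Repeat the key across the message: YGAYXYG
Q(16)+Y(24): 40≡14 → O
O(14)+G(6): 20 → U
A(0)+A(0): 0 → A
K(10)+Y(24): 34≡8 → I
C(2)+X(23): 25 → Z
L(11)+Y(24): 35≡9 → J
M(12)+G(6): 18 → S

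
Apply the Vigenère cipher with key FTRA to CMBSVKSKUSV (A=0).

Repeat the key across the message: FTRAFTRAFTR
C(2)+F(5): 7 → H
M(12)+T(19): 31≡5 → F
B(1)+R(17): 18 → S
S(18)+A(0): 18 → S
V(21)+F(5): 26≡0 → A
K(10)+T(19): 29≡3 → D
S(18)+R(17): 35≡9 → J
K(10)+A(0): 10 → K
U(20)+F(5): 25 → Z
S(18)+T(19): 37≡11 → L
V(21)+R(17): 38≡12 → M

HFSSADJKZLM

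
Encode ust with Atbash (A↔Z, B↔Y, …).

u(20) → f(5)
s(18) → h(7)
t(19) → g(6)

fhg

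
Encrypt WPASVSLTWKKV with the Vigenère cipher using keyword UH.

QWUZPZFAQREC

Repeat the key across the message: UHUHUHUHUHUH
W(22)+U(20): 42≡16 → Q
P(15)+H(7): 22 → W
A(0)+U(20): 20 → U
S(18)+H(7): 25 → Z
V(21)+U(20): 41≡15 → P
S(18)+H(7): 25 → Z
L(11)+U(20): 31≡5 → F
T(19)+H(7): 26≡0 → A
W(22)+U(20): 42≡16 → Q
K(10)+H(7): 17 → R
K(10)+U(20): 30≡4 → E
V(21)+H(7): 28≡2 → C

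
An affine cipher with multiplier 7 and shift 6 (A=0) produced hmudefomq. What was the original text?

pmchwlqmu

The inverse of 7 mod 26 is 15, since 7·15=105≡1. Apply D(y)=15·(y−6) mod 26:
h(7): 15·(7−6)=15 → p
m(12): 15·(12−6)=90≡12 → m
u(20): 15·(20−6)=210≡2 → c
d(3): 15·(3−6)=-45≡7 → h
e(4): 15·(4−6)=-30≡22 → w
f(5): 15·(5−6)=-15≡11 → l
o(14): 15·(14−6)=120≡16 → q
m(12): 15·(12−6)=90≡12 → m
q(16): 15·(16−6)=150≡20 → u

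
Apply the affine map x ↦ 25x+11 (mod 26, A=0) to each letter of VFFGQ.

V(21): 25·21+11=536≡16 → Q
F(5): 25·5+11=136≡6 → G
F(5): 25·5+11=136≡6 → G
G(6): 25·6+11=161≡5 → F
Q(16): 25·16+11=411≡21 → V

QGGFV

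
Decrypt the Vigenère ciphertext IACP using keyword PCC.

Repeat the key across the ciphertext: PCCP
I(8)−P(15): -7≡19 → T
A(0)−C(2): -2≡24 → Y
C(2)−C(2): 0 → A
P(15)−P(15): 0 → A

TYAA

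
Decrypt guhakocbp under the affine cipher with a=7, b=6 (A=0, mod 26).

The inverse of 7 mod 26 is 15, since 7·15=105≡1. Apply D(y)=15·(y−6) mod 26:
g(6): 15·(6−6)=0 → a
u(20): 15·(20−6)=210≡2 → c
h(7): 15·(7−6)=15 → p
a(0): 15·(0−6)=-90≡14 → o
k(10): 15·(10−6)=60≡8 → i
o(14): 15·(14−6)=120≡16 → q
c(2): 15·(2−6)=-60≡18 → s
b(1): 15·(1−6)=-75≡3 → d
p(15): 15·(15−6)=135≡5 → f

acpoiqsdf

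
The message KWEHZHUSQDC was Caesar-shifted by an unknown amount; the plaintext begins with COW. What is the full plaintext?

From the crib: K(10)−C(2)=8, so the shift is 8.
Subtract 8 from each ciphertext letter:
K(10): 10−8=2 → C
W(22): 22−8=14 → O
E(4): 4−8=-4≡22 → W
H(7): 7−8=-1≡25 → Z
Z(25): 25−8=17 → R
H(7): 7−8=-1≡25 → Z
U(20): 20−8=12 → M
S(18): 18−8=10 → K
Q(16): 16−8=8 → I
D(3): 3−8=-5≡21 → V
C(2): 2−8=-6≡20 → U

COWZRZMKIVU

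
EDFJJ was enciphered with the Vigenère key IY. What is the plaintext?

WFXLB

Repeat the key across the ciphertext: IYIYI
E(4)−I(8): -4≡22 → W
D(3)−Y(24): -21≡5 → F
F(5)−I(8): -3≡23 → X
J(9)−Y(24): -15≡11 → L
J(9)−I(8): 1 → B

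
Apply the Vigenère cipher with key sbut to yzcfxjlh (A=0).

qawypkfa

Repeat the key across the message: sbutsbut
y(24)+s(18): 42≡16 → q
z(25)+b(1): 26≡0 → a
c(2)+u(20): 22 → w
f(5)+t(19): 24 → y
x(23)+s(18): 41≡15 → p
j(9)+b(1): 10 → k
l(11)+u(20): 31≡5 → f
h(7)+t(19): 26≡0 → a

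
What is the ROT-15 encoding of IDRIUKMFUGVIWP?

XSGXJZBUJVKXLE

I(8): 8+15=23 → X
D(3): 3+15=18 → S
R(17): 17+15=32≡6 → G
I(8): 8+15=23 → X
U(20): 20+15=35≡9 → J
K(10): 10+15=25 → Z
M(12): 12+15=27≡1 → B
F(5): 5+15=20 → U
U(20): 20+15=35≡9 → J
G(6): 6+15=21 → V
V(21): 21+15=36≡10 → K
I(8): 8+15=23 → X
W(22): 22+15=37≡11 → L
P(15): 15+15=30≡4 → E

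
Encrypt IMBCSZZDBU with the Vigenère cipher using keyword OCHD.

Repeat the key across the message: OCHDOCHDOC
I(8)+O(14): 22 → W
M(12)+C(2): 14 → O
B(1)+H(7): 8 → I
C(2)+D(3): 5 → F
S(18)+O(14): 32≡6 → G
Z(25)+C(2): 27≡1 → B
Z(25)+H(7): 32≡6 → G
D(3)+D(3): 6 → G
B(1)+O(14): 15 → P
U(20)+C(2): 22 → W

WOIFGBGGPW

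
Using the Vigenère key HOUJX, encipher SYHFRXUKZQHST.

ZMBOOEIEINOGN

Repeat the key across the message: HOUJXHOUJXHOU
S(18)+H(7): 25 → Z
Y(24)+O(14): 38≡12 → M
H(7)+U(20): 27≡1 → B
F(5)+J(9): 14 → O
R(17)+X(23): 40≡14 → O
X(23)+H(7): 30≡4 → E
U(20)+O(14): 34≡8 → I
K(10)+U(20): 30≡4 → E
Z(25)+J(9): 34≡8 → I
Q(16)+X(23): 39≡13 → N
H(7)+H(7): 14 → O
S(18)+O(14): 32≡6 → G
T(19)+U(20): 39≡13 → N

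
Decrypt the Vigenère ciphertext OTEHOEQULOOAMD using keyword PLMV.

ZISMZTEZWDCFXS

Repeat the key across the ciphertext: PLMVPLMVPLMVPL
O(14)−P(15): -1≡25 → Z
T(19)−L(11): 8 → I
E(4)−M(12): -8≡18 → S
H(7)−V(21): -14≡12 → M
O(14)−P(15): -1≡25 → Z
E(4)−L(11): -7≡19 → T
Q(16)−M(12): 4 → E
U(20)−V(21): -1≡25 → Z
L(11)−P(15): -4≡22 → W
O(14)−L(11): 3 → D
O(14)−M(12): 2 → C
A(0)−V(21): -21≡5 → F
M(12)−P(15): -3≡23 → X
D(3)−L(11): -8≡18 → S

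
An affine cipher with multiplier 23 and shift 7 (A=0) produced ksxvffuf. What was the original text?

zfmessns

The inverse of 23 mod 26 is 17, since 23·17=391≡1. Apply D(y)=17·(y−7) mod 26:
k(10): 17·(10−7)=51≡25 → z
s(18): 17·(18−7)=187≡5 → f
x(23): 17·(23−7)=272≡12 → m
v(21): 17·(21−7)=238≡4 → e
f(5): 17·(5−7)=-34≡18 → s
f(5): 17·(5−7)=-34≡18 → s
u(20): 17·(20−7)=221≡13 → n
f(5): 17·(5−7)=-34≡18 → s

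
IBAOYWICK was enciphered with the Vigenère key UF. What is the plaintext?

Repeat the key across the ciphertext: UFUFUFUFU
I(8)−U(20): -12≡14 → O
B(1)−F(5): -4≡22 → W
A(0)−U(20): -20≡6 → G
O(14)−F(5): 9 → J
Y(24)−U(20): 4 → E
W(22)−F(5): 17 → R
I(8)−U(20): -12≡14 → O
C(2)−F(5): -3≡23 → X
K(10)−U(20): -10≡16 → Q

OWGJEROXQ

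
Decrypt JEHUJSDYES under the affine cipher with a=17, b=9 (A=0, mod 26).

The inverse of 17 mod 26 is 23, since 17·23=391≡1. Apply D(y)=23·(y−9) mod 26:
J(9): 23·(9−9)=0 → A
E(4): 23·(4−9)=-115≡15 → P
H(7): 23·(7−9)=-46≡6 → G
U(20): 23·(20−9)=253≡19 → T
J(9): 23·(9−9)=0 → A
S(18): 23·(18−9)=207≡25 → Z
D(3): 23·(3−9)=-138≡18 → S
Y(24): 23·(24−9)=345≡7 → H
E(4): 23·(4−9)=-115≡15 → P
S(18): 23·(18−9)=207≡25 → Z

APGTAZSHPZ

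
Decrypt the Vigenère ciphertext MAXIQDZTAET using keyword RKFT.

VQSPZTUAJUO

Repeat the key across the ciphertext: RKFTRKFTRKF
M(12)−R(17): -5≡21 → V
A(0)−K(10): -10≡16 → Q
X(23)−F(5): 18 → S
I(8)−T(19): -11≡15 → P
Q(16)−R(17): -1≡25 → Z
D(3)−K(10): -7≡19 → T
Z(25)−F(5): 20 → U
T(19)−T(19): 0 → A
A(0)−R(17): -17≡9 → J
E(4)−K(10): -6≡20 → U
T(19)−F(5): 14 → O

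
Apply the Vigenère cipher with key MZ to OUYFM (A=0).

ATKEY

Repeat the key across the message: MZMZM
O(14)+M(12): 26≡0 → A
U(20)+Z(25): 45≡19 → T
Y(24)+M(12): 36≡10 → K
F(5)+Z(25): 30≡4 → E
M(12)+M(12): 24 → Y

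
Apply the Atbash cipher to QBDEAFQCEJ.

JYWVZUJXVQ

Q(16) → J(9)
B(1) → Y(24)
D(3) → W(22)
E(4) → V(21)
A(0) → Z(25)
F(5) → U(20)
Q(16) → J(9)
C(2) → X(23)
E(4) → V(21)
J(9) → Q(16)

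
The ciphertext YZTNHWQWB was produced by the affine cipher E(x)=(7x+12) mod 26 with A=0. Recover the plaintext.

The inverse of 7 mod 26 is 15, since 7·15=105≡1. Apply D(y)=15·(y−12) mod 26:
Y(24): 15·(24−12)=180≡24 → Y
Z(25): 15·(25−12)=195≡13 → N
T(19): 15·(19−12)=105≡1 → B
N(13): 15·(13−12)=15 → P
H(7): 15·(7−12)=-75≡3 → D
W(22): 15·(22−12)=150≡20 → U
Q(16): 15·(16−12)=60≡8 → I
W(22): 15·(22−12)=150≡20 → U
B(1): 15·(1−12)=-165≡17 → R

YNBPDUIUR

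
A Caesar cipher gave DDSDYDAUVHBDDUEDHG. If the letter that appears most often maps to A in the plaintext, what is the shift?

3

The most frequent ciphertext letter is D (appears 7 times).
D is position 3; A is position 0.
Shift = 3.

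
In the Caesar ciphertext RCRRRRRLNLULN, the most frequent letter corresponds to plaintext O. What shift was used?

The most frequent ciphertext letter is R (appears 6 times).
R is position 17; O is position 14.
Shift = 3.

3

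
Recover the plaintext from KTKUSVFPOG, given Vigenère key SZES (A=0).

SUGCAWBXWH

Repeat the key across the ciphertext: SZESSZESSZ
K(10)−S(18): -8≡18 → S
T(19)−Z(25): -6≡20 → U
K(10)−E(4): 6 → G
U(20)−S(18): 2 → C
S(18)−S(18): 0 → A
V(21)−Z(25): -4≡22 → W
F(5)−E(4): 1 → B
P(15)−S(18): -3≡23 → X
O(14)−S(18): -4≡22 → W
G(6)−Z(25): -19≡7 → H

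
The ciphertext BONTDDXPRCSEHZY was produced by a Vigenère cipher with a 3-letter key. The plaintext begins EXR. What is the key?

XRW

Subtract each crib letter from the matching ciphertext letter (mod 26):
B(1)−E(4)=-3≡23 → X
O(14)−X(23)=-9≡17 → R
N(13)−R(17)=-4≡22 → W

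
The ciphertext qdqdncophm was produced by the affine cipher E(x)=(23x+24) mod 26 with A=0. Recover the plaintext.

The inverse of 23 mod 26 is 17, since 23·17=391≡1. Apply D(y)=17·(y−24) mod 26:
q(16): 17·(16−24)=-136≡20 → u
d(3): 17·(3−24)=-357≡7 → h
q(16): 17·(16−24)=-136≡20 → u
d(3): 17·(3−24)=-357≡7 → h
n(13): 17·(13−24)=-187≡21 → v
c(2): 17·(2−24)=-374≡16 → q
o(14): 17·(14−24)=-170≡12 → m
p(15): 17·(15−24)=-153≡3 → d
h(7): 17·(7−24)=-289≡23 → x
m(12): 17·(12−24)=-204≡4 → e

uhuhvqmdxe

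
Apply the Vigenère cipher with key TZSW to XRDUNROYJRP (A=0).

QQVQGQGUCQH

Repeat the key across the message: TZSWTZSWTZS
X(23)+T(19): 42≡16 → Q
R(17)+Z(25): 42≡16 → Q
D(3)+S(18): 21 → V
U(20)+W(22): 42≡16 → Q
N(13)+T(19): 32≡6 → G
R(17)+Z(25): 42≡16 → Q
O(14)+S(18): 32≡6 → G
Y(24)+W(22): 46≡20 → U
J(9)+T(19): 28≡2 → C
R(17)+Z(25): 42≡16 → Q
P(15)+S(18): 33≡7 → H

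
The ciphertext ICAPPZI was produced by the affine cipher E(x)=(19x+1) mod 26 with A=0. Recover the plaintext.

ZLPYYEZ

The inverse of 19 mod 26 is 11, since 19·11=209≡1. Apply D(y)=11·(y−1) mod 26:
I(8): 11·(8−1)=77≡25 → Z
C(2): 11·(2−1)=11 → L
A(0): 11·(0−1)=-11≡15 → P
P(15): 11·(15−1)=154≡24 → Y
P(15): 11·(15−1)=154≡24 → Y
Z(25): 11·(25−1)=264≡4 → E
I(8): 11·(8−1)=77≡25 → Z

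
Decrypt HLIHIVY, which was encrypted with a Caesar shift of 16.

RVSRSFI

H(7): 7−16=-9≡17 → R
L(11): 11−16=-5≡21 → V
I(8): 8−16=-8≡18 → S
H(7): 7−16=-9≡17 → R
I(8): 8−16=-8≡18 → S
V(21): 21−16=5 → F
Y(24): 24−16=8 → I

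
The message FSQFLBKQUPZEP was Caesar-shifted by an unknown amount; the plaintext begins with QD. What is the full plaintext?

QDBQWMVBFAKPA

From the crib: F(5)−Q(16)=-11≡15, so the shift is 15.
Subtract 15 from each ciphertext letter:
F(5): 5−15=-10≡16 → Q
S(18): 18−15=3 → D
Q(16): 16−15=1 → B
F(5): 5−15=-10≡16 → Q
L(11): 11−15=-4≡22 → W
B(1): 1−15=-14≡12 → M
K(10): 10−15=-5≡21 → V
Q(16): 16−15=1 → B
U(20): 20−15=5 → F
P(15): 15−15=0 → A
Z(25): 25−15=10 → K
E(4): 4−15=-11≡15 → P
P(15): 15−15=0 → A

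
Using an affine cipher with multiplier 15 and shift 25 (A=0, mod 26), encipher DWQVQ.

SRFCF

D(3): 15·3+25=70≡18 → S
W(22): 15·22+25=355≡17 → R
Q(16): 15·16+25=265≡5 → F
V(21): 15·21+25=340≡2 → C
Q(16): 15·16+25=265≡5 → F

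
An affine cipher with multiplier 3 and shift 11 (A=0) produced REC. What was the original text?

The inverse of 3 mod 26 is 9, since 3·9=27≡1. Apply D(y)=9·(y−11) mod 26:
R(17): 9·(17−11)=54≡2 → C
E(4): 9·(4−11)=-63≡15 → P
C(2): 9·(2−11)=-81≡23 → X

CPX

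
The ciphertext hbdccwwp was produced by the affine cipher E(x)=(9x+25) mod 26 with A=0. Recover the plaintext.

ygmjjrrw

The inverse of 9 mod 26 is 3, since 9·3=27≡1. Apply D(y)=3·(y−25) mod 26:
h(7): 3·(7−25)=-54≡24 → y
b(1): 3·(1−25)=-72≡6 → g
d(3): 3·(3−25)=-66≡12 → m
c(2): 3·(2−25)=-69≡9 → j
c(2): 3·(2−25)=-69≡9 → j
w(22): 3·(22−25)=-9≡17 → r
w(22): 3·(22−25)=-9≡17 → r
p(15): 3·(15−25)=-30≡22 → w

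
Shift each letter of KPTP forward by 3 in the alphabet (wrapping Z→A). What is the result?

NSWS

K(10): 10+3=13 → N
P(15): 15+3=18 → S
T(19): 19+3=22 → W
P(15): 15+3=18 → S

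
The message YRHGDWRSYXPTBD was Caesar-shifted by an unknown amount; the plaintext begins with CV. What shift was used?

22

From the crib: Y(24)−C(2)=22, so the shift is 22.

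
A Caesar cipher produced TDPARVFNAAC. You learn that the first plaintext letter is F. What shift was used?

14

From the crib: T(19)−F(5)=14, so the shift is 14.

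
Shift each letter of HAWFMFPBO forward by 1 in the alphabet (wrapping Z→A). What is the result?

IBXGNGQCP

H(7): 7+1=8 → I
A(0): 0+1=1 → B
W(22): 22+1=23 → X
F(5): 5+1=6 → G
M(12): 12+1=13 → N
F(5): 5+1=6 → G
P(15): 15+1=16 → Q
B(1): 1+1=2 → C
O(14): 14+1=15 → P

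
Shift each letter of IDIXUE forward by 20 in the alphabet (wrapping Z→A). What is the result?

CXCROY

I(8): 8+20=28≡2 → C
D(3): 3+20=23 → X
I(8): 8+20=28≡2 → C
X(23): 23+20=43≡17 → R
U(20): 20+20=40≡14 → O
E(4): 4+20=24 → Y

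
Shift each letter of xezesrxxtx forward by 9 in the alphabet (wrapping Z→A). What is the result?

x(23): 23+9=32≡6 → g
e(4): 4+9=13 → n
z(25): 25+9=34≡8 → i
e(4): 4+9=13 → n
s(18): 18+9=27≡1 → b
r(17): 17+9=26≡0 → a
x(23): 23+9=32≡6 → g
x(23): 23+9=32≡6 → g
t(19): 19+9=28≡2 → c
x(23): 23+9=32≡6 → g

gninbaggcg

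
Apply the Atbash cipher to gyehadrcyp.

g(6) → t(19)
y(24) → b(1)
e(4) → v(21)
h(7) → s(18)
a(0) → z(25)
d(3) → w(22)
r(17) → i(8)
c(2) → x(23)
y(24) → b(1)
p(15) → k(10)

tbvszwixbk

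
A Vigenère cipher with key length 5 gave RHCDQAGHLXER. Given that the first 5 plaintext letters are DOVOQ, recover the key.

Subtract each crib letter from the matching ciphertext letter (mod 26):
R(17)−D(3)=14 → O
H(7)−O(14)=-7≡19 → T
C(2)−V(21)=-19≡7 → H
D(3)−O(14)=-11≡15 → P
Q(16)−Q(16)=0 → A

OTHPA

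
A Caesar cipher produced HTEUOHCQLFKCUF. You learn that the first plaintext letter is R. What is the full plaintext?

RDOEYRMAVPUMEP

From the crib: H(7)−R(17)=-10≡16, so the shift is 16.
Subtract 16 from each ciphertext letter:
H(7): 7−16=-9≡17 → R
T(19): 19−16=3 → D
E(4): 4−16=-12≡14 → O
U(20): 20−16=4 → E
O(14): 14−16=-2≡24 → Y
H(7): 7−16=-9≡17 → R
C(2): 2−16=-14≡12 → M
Q(16): 16−16=0 → A
L(11): 11−16=-5≡21 → V
F(5): 5−16=-11≡15 → P
K(10): 10−16=-6≡20 → U
C(2): 2−16=-14≡12 → M
U(20): 20−16=4 → E
F(5): 5−16=-11≡15 → P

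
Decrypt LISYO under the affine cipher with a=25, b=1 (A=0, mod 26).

The inverse of 25 mod 26 is 25, since 25·25=625≡1. Apply D(y)=25·(y−1) mod 26:
L(11): 25·(11−1)=250≡16 → Q
I(8): 25·(8−1)=175≡19 → T
S(18): 25·(18−1)=425≡9 → J
Y(24): 25·(24−1)=575≡3 → D
O(14): 25·(14−1)=325≡13 → N

QTJDN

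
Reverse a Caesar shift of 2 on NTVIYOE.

LRTGWMC

N(13): 13−2=11 → L
T(19): 19−2=17 → R
V(21): 21−2=19 → T
I(8): 8−2=6 → G
Y(24): 24−2=22 → W
O(14): 14−2=12 → M
E(4): 4−2=2 → C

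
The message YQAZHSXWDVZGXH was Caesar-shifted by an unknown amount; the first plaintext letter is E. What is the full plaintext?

From the crib: Y(24)−E(4)=20, so the shift is 20.
Subtract 20 from each ciphertext letter:
Y(24): 24−20=4 → E
Q(16): 16−20=-4≡22 → W
A(0): 0−20=-20≡6 → G
Z(25): 25−20=5 → F
H(7): 7−20=-13≡13 → N
S(18): 18−20=-2≡24 → Y
X(23): 23−20=3 → D
W(22): 22−20=2 → C
D(3): 3−20=-17≡9 → J
V(21): 21−20=1 → B
Z(25): 25−20=5 → F
G(6): 6−20=-14≡12 → M
X(23): 23−20=3 → D
H(7): 7−20=-13≡13 → N

EWGFNYDCJBFMDN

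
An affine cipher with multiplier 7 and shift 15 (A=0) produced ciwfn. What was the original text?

The inverse of 7 mod 26 is 15, since 7·15=105≡1. Apply D(y)=15·(y−15) mod 26:
c(2): 15·(2−15)=-195≡13 → n
i(8): 15·(8−15)=-105≡25 → z
w(22): 15·(22−15)=105≡1 → b
f(5): 15·(5−15)=-150≡6 → g
n(13): 15·(13−15)=-30≡22 → w

nzbgw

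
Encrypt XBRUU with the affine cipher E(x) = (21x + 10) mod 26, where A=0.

X(23): 21·23+10=493≡25 → Z
B(1): 21·1+10=31≡5 → F
R(17): 21·17+10=367≡3 → D
U(20): 21·20+10=430≡14 → O
U(20): 21·20+10=430≡14 → O

ZFDOO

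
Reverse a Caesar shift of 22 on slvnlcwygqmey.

wpzrpgackuqic

s(18): 18−22=-4≡22 → w
l(11): 11−22=-11≡15 → p
v(21): 21−22=-1≡25 → z
n(13): 13−22=-9≡17 → r
l(11): 11−22=-11≡15 → p
c(2): 2−22=-20≡6 → g
w(22): 22−22=0 → a
y(24): 24−22=2 → c
g(6): 6−22=-16≡10 → k
q(16): 16−22=-6≡20 → u
m(12): 12−22=-10≡16 → q
e(4): 4−22=-18≡8 → i
y(24): 24−22=2 → c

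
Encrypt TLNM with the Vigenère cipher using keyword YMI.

RXVK

Repeat the key across the message: YMIY
T(19)+Y(24): 43≡17 → R
L(11)+M(12): 23 → X
N(13)+I(8): 21 → V
M(12)+Y(24): 36≡10 → K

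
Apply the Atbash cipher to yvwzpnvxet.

bedakmecvg

y(24) → b(1)
v(21) → e(4)
w(22) → d(3)
z(25) → a(0)
p(15) → k(10)
n(13) → m(12)
v(21) → e(4)
x(23) → c(2)
e(4) → v(21)
t(19) → g(6)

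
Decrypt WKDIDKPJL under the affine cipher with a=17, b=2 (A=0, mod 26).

SCXIXCNFZ

The inverse of 17 mod 26 is 23, since 17·23=391≡1. Apply D(y)=23·(y−2) mod 26:
W(22): 23·(22−2)=460≡18 → S
K(10): 23·(10−2)=184≡2 → C
D(3): 23·(3−2)=23 → X
I(8): 23·(8−2)=138≡8 → I
D(3): 23·(3−2)=23 → X
K(10): 23·(10−2)=184≡2 → C
P(15): 23·(15−2)=299≡13 → N
J(9): 23·(9−2)=161≡5 → F
L(11): 23·(11−2)=207≡25 → Z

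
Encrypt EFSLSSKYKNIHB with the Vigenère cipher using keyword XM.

Repeat the key across the message: XMXMXMXMXMXMX
E(4)+X(23): 27≡1 → B
F(5)+M(12): 17 → R
S(18)+X(23): 41≡15 → P
L(11)+M(12): 23 → X
S(18)+X(23): 41≡15 → P
S(18)+M(12): 30≡4 → E
K(10)+X(23): 33≡7 → H
Y(24)+M(12): 36≡10 → K
K(10)+X(23): 33≡7 → H
N(13)+M(12): 25 → Z
I(8)+X(23): 31≡5 → F
H(7)+M(12): 19 → T
B(1)+X(23): 24 → Y

BRPXPEHKHZFTY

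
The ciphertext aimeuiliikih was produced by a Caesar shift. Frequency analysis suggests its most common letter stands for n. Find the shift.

21

The most frequent ciphertext letter is i (appears 5 times).
i is position 8; n is position 13.
Shift = -5≡21.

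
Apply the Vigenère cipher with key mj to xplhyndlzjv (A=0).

Repeat the key across the message: mjmjmjmjmjm
x(23)+m(12): 35≡9 → j
p(15)+j(9): 24 → y
l(11)+m(12): 23 → x
h(7)+j(9): 16 → q
y(24)+m(12): 36≡10 → k
n(13)+j(9): 22 → w
d(3)+m(12): 15 → p
l(11)+j(9): 20 → u
z(25)+m(12): 37≡11 → l
j(9)+j(9): 18 → s
v(21)+m(12): 33≡7 → h

jyxqkwpulsh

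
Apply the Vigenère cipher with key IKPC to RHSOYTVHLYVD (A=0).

Repeat the key across the message: IKPCIKPCIKPC
R(17)+I(8): 25 → Z
H(7)+K(10): 17 → R
S(18)+P(15): 33≡7 → H
O(14)+C(2): 16 → Q
Y(24)+I(8): 32≡6 → G
T(19)+K(10): 29≡3 → D
V(21)+P(15): 36≡10 → K
H(7)+C(2): 9 → J
L(11)+I(8): 19 → T
Y(24)+K(10): 34≡8 → I
V(21)+P(15): 36≡10 → K
D(3)+C(2): 5 → F

ZRHQGDKJTIKF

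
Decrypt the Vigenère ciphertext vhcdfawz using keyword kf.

lcsyvvmu

Repeat the key across the ciphertext: kfkfkfkf
v(21)−k(10): 11 → l
h(7)−f(5): 2 → c
c(2)−k(10): -8≡18 → s
d(3)−f(5): -2≡24 → y
f(5)−k(10): -5≡21 → v
a(0)−f(5): -5≡21 → v
w(22)−k(10): 12 → m
z(25)−f(5): 20 → u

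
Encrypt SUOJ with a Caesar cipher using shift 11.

S(18): 18+11=29≡3 → D
U(20): 20+11=31≡5 → F
O(14): 14+11=25 → Z
J(9): 9+11=20 → U

DFZU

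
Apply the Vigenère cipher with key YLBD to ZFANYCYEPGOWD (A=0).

XQBQWNZHNRPZB

Repeat the key across the message: YLBDYLBDYLBDY
Z(25)+Y(24): 49≡23 → X
F(5)+L(11): 16 → Q
A(0)+B(1): 1 → B
N(13)+D(3): 16 → Q
Y(24)+Y(24): 48≡22 → W
C(2)+L(11): 13 → N
Y(24)+B(1): 25 → Z
E(4)+D(3): 7 → H
P(15)+Y(24): 39≡13 → N
G(6)+L(11): 17 → R
O(14)+B(1): 15 → P
W(22)+D(3): 25 → Z
D(3)+Y(24): 27≡1 → B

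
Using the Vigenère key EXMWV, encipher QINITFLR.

UFZEOJID

Repeat the key across the message: EXMWVEXM
Q(16)+E(4): 20 → U
I(8)+X(23): 31≡5 → F
N(13)+M(12): 25 → Z
I(8)+W(22): 30≡4 → E
T(19)+V(21): 40≡14 → O
F(5)+E(4): 9 → J
L(11)+X(23): 34≡8 → I
R(17)+M(12): 29≡3 → D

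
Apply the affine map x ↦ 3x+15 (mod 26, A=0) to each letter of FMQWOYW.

EZLDFJD

F(5): 3·5+15=30≡4 → E
M(12): 3·12+15=51≡25 → Z
Q(16): 3·16+15=63≡11 → L
W(22): 3·22+15=81≡3 → D
O(14): 3·14+15=57≡5 → F
Y(24): 3·24+15=87≡9 → J
W(22): 3·22+15=81≡3 → D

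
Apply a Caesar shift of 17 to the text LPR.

CGI

L(11): 11+17=28≡2 → C
P(15): 15+17=32≡6 → G
R(17): 17+17=34≡8 → I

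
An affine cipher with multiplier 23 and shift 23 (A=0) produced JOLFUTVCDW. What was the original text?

WDEGBKSHYJ

The inverse of 23 mod 26 is 17, since 23·17=391≡1. Apply D(y)=17·(y−23) mod 26:
J(9): 17·(9−23)=-238≡22 → W
O(14): 17·(14−23)=-153≡3 → D
L(11): 17·(11−23)=-204≡4 → E
F(5): 17·(5−23)=-306≡6 → G
U(20): 17·(20−23)=-51≡1 → B
T(19): 17·(19−23)=-68≡10 → K
V(21): 17·(21−23)=-34≡18 → S
C(2): 17·(2−23)=-357≡7 → H
D(3): 17·(3−23)=-340≡24 → Y
W(22): 17·(22−23)=-17≡9 → J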